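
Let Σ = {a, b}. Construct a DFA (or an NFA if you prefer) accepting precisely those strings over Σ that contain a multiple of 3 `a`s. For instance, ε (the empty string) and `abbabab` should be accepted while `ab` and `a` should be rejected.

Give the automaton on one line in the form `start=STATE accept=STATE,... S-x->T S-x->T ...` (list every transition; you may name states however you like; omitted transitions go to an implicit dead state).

start=q0 accept=q0 q0-a->q1 q0-b->q0 q1-a->q2 q1-b->q1 q2-a->q0 q2-b->q2

Keep the running count of `a`s modulo 3: each `a` advances along the cycle q0 → q1 → q2 → q0 while other symbols loop. Accept at q0.
With 3 states:
        a   b  
>* q0   q1  q0 
   q1   q2  q1 
   q2   q0  q2 
(> = start, * = accepting)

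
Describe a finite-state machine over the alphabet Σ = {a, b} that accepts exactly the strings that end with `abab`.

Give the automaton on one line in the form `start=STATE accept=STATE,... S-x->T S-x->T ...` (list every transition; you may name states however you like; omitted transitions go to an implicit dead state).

Remember how much of `abab` the current input suffix matches. State q0 means no match yet; q1 means the last symbol is `a`; q2 means the last 2 symbols are `ab`; q3 means the last 3 symbols are `aba`; q4 means the last 4 symbols are `abab`. Only q4 accepts. On a mismatch, fall back to the longest proper suffix that is still a prefix of `abab`.
        a   b  
>  q0   q1  q0 
   q1   q1  q2 
   q2   q3  q0 
   q3   q1  q4 
 * q4   q3  q0 
(> = start, * = accepting)

start=q0 accept=q4 q0-a->q1 q0-b->q0 q1-a->q1 q1-b->q2 q2-a->q3 q2-b->q0 q3-a->q1 q3-b->q4 q4-a->q3 q4-b->q0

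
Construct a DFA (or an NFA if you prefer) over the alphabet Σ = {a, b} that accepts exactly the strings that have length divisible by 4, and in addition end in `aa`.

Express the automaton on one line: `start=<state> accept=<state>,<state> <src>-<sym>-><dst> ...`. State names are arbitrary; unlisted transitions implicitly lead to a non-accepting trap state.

start=q0 accept=q5 q0-a->q1 q0-b->q1 q1-a->q2 q1-b->q2 q2-a->q3 q2-b->q4 q3-a->q5 q3-b->q0 q4-a->q0 q4-b->q0 q5-a->q1 q5-b->q1

Run two small machines in parallel and take their product. The first has 4 states tracking the input length modulo 4; the second has 3 states tracking how much of the suffix `aa` has currently been matched. A product state is a pair (one from each), accepting exactly when both do. Minimizing collapses redundant product states.
A 6-state machine:
        a   b  
>  q0   q1  q1 
   q1   q2  q2 
   q2   q3  q4 
   q3   q5  q0 
   q4   q0  q0 
 * q5   q1  q1 
(> = start, * = accepting)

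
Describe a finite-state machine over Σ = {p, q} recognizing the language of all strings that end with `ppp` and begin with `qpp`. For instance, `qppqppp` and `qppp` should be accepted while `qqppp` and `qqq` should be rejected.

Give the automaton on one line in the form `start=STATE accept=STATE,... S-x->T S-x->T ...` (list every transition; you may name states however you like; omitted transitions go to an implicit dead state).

start=S0 accept=S5 S0-p->S1 S0-q->S2 S1-p->S1 S1-q->S1 S2-p->S3 S2-q->S1 S3-p->S4 S3-q->S1 S4-p->S5 S4-q->S6 S5-p->S5 S5-q->S6 S6-p->S7 S6-q->S6 S7-p->S4 S7-q->S6

Handle the two conditions separately and then intersect. One (4 states) tracks how much of the suffix `ppp` has currently been matched; the other (5 states) tracks whether the input so far still matches the prefix `qpp`. Each combined state is a pair, one component from each; accept when both components accept. Minimizing collapses redundant product states.
        p   q  
>  S0   S1  S2 
   S1   S1  S1 
   S2   S3  S1 
   S3   S4  S1 
   S4   S5  S6 
 * S5   S5  S6 
   S6   S7  S6 
   S7   S4  S6 
(> = start, * = accepting)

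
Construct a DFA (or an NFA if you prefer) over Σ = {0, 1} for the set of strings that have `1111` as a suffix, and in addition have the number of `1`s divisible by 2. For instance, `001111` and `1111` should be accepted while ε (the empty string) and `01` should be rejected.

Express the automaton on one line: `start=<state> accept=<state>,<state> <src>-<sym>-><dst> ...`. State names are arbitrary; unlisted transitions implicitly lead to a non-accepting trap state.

start=A accept=F A-0->A A-1->B B-0->C B-1->D C-0->C C-1->A D-0->A D-1->E E-0->C E-1->F F-0->A F-1->E

Run two small machines in parallel and take their product. One (5 states) tracks how much of the suffix `1111` has currently been matched; the other (2 states) tracks the count of `1`s modulo 2. Each combined state is a pair, one component from each; accept when both components accept. After merging equivalent states the machine shrinks.
With 6 states:
       0  1 
>  A   A  B 
   B   C  D 
   C   C  A 
   D   A  E 
   E   C  F 
 * F   A  E 
(> = start, * = accepting)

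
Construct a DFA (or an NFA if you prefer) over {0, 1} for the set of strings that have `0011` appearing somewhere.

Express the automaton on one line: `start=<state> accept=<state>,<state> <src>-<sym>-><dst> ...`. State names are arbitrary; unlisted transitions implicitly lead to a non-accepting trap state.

start=q0 accept=q4 q0-0->q1 q0-1->q0 q1-0->q2 q1-1->q0 q2-0->q2 q2-1->q3 q3-0->q1 q3-1->q4 q4-0->q4 q4-1->q4

Track how much of `0011` has been matched so far: state q0 is no progress, q4 is the absorbing accept state reached once `0011` has occurred. Intermediate states record partial matches; on a mismatch, fall back to the longest reusable overlap.
A 5-state machine:
        0   1  
>  q0   q1  q0 
   q1   q2  q0 
   q2   q2  q3 
   q3   q1  q4 
 * q4   q4  q4 
(> = start, * = accepting)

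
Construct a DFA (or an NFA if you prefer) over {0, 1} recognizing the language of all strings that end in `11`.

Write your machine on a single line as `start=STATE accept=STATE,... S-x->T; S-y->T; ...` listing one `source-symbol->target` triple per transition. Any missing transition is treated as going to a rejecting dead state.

Remember how much of `11` the current input suffix matches. State S0 means no match yet; S1 means the last symbol is `1`; S2 means the last 2 symbols are `11`. Only S2 accepts. On a mismatch, fall back to the longest proper suffix that is still a prefix of `11`.
3 states suffice.
        0   1  
>  S0   S0  S1 
   S1   S0  S2 
 * S2   S0  S2 
(> = start, * = accepting)

start=S0; accept=S2; S0-0->S0; S0-1->S1; S1-0->S0; S1-1->S2; S2-0->S0; S2-1->S2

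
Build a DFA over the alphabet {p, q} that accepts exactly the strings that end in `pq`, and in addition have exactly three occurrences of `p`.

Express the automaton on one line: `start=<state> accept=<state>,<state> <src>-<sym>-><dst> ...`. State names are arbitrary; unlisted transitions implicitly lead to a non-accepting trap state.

Run two small machines in parallel and take their product. One (3 states) tracks how much of the suffix `pq` has currently been matched; the other (5 states) tracks the count of `p`s, saturating at 4. Each combined state is a pair, one component from each; accept when both components accept. Equivalent product states are then merged.
With 6 states:
       p  q 
>  A   B  A 
   B   C  B 
   C   D  C 
   D   E  F 
   E   E  E 
 * F   E  E 
(> = start, * = accepting)

start=A accept=F A-p->B A-q->A B-p->C B-q->B C-p->D C-q->C D-p->E D-q->F E-p->E E-q->E F-p->E F-q->E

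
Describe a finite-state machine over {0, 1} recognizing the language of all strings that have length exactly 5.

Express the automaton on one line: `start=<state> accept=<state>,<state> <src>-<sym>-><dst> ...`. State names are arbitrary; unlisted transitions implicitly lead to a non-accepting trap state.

Count input length up to 6: every symbol moves from S0 toward S6, which means 'more than 5' and absorbs. Accept from {S5}.
        0   1  
>  S0   S1  S1 
   S1   S2  S2 
   S2   S3  S3 
   S3   S4  S4 
   S4   S5  S5 
 * S5   S6  S6 
   S6   S6  S6 
(> = start, * = accepting)

start=S0 accept=S5 S0-0->S1 S0-1->S1 S1-0->S2 S1-1->S2 S2-0->S3 S2-1->S3 S3-0->S4 S3-1->S4 S4-0->S5 S4-1->S5 S5-0->S6 S5-1->S6 S6-0->S6 S6-1->S6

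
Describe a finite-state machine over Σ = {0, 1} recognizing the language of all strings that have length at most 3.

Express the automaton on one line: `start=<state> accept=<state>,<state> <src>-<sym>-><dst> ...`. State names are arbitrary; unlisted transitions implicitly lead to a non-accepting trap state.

We only need to distinguish lengths 0, 1, …, 3, and '>3'. Chain A → B → C → D → E on every symbol, with E looping. Accepting states: {A, B, C, D}.
With 5 states:
       0  1 
>* A   B  B 
 * B   C  C 
 * C   D  D 
 * D   E  E 
   E   E  E 
(> = start, * = accepting)

start=A accept=A,B,C,D A-0->B A-1->B B-0->C B-1->C C-0->D C-1->D D-0->E D-1->E E-0->E E-1->E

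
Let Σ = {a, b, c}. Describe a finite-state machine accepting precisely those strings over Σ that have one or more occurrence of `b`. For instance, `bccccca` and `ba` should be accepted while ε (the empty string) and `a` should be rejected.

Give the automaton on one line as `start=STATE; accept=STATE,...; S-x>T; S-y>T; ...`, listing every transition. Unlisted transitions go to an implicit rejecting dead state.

Count `b`s, saturating at 2: state q0 means no `b` yet, q1 means one `b` seen, q2 means more than one. Each `b` increments (capped at q2); other symbols loop. Accept from {q1, q2}.
        a   b   c  
>  q0   q0  q1  q0 
 * q1   q1  q2  q1 
 * q2   q2  q2  q2 
(> = start, * = accepting)

start=q0; accept=q1,q2; q0-a>q0; q0-b>q1; q0-c>q0; q1-a>q1; q1-b>q2; q1-c>q1; q2-a>q2; q2-b>q2; q2-c>q2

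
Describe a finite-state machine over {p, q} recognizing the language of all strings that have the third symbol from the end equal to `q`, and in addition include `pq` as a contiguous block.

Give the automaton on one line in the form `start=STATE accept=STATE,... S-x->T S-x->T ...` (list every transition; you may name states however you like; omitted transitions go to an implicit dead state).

start=A accept=H,I,J,K A-p->B A-q->C B-p->B B-q->D C-p->E C-q->C D-p->F D-q->G E-p->B E-q->H F-p->I F-q->H G-p->J G-q->K H-p->F H-q->G I-p->B I-q->D J-p->I J-q->H K-p->J K-q->K

Build one automaton per condition and run them in lockstep. The first has 15 states tracking the last 3 symbols read; the second has 3 states tracking whether and how much of `pq` has been seen. A product state is a pair (one from each), accepting exactly when both do. Equivalent product states are then merged.
An 11-state machine:
       p  q 
>  A   B  C 
   B   B  D 
   C   E  C 
   D   F  G 
   E   B  H 
   F   I  H 
   G   J  K 
 * H   F  G 
 * I   B  D 
 * J   I  H 
 * K   J  K 
(> = start, * = accepting)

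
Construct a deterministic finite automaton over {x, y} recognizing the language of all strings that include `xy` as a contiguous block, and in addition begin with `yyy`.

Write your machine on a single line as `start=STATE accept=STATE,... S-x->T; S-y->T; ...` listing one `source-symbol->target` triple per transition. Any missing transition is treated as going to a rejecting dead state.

start=s0; accept=s6; s0-x->s1; s0-y->s2; s1-x->s1; s1-y->s1; s2-x->s1; s2-y->s3; s3-x->s1; s3-y->s4; s4-x->s5; s4-y->s4; s5-x->s5; s5-y->s6; s6-x->s6; s6-y->s6

Build one automaton per condition and run them in lockstep. The first has 3 states tracking whether and how much of `xy` has been seen; the second has 5 states tracking whether the input so far still matches the prefix `yyy`. A product state is a pair (one from each), accepting exactly when both do. Equivalent product states are then merged.
        x   y  
>  s0   s1  s2 
   s1   s1  s1 
   s2   s1  s3 
   s3   s1  s4 
   s4   s5  s4 
   s5   s5  s6 
 * s6   s6  s6 
(> = start, * = accepting)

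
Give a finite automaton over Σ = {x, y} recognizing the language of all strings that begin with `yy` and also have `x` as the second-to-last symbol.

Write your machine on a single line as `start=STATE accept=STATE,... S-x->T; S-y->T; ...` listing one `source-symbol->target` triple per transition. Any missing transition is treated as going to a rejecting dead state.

start=q0; accept=q5,q6; q0-x->q1; q0-y->q2; q1-x->q1; q1-y->q1; q2-x->q1; q2-y->q3; q3-x->q4; q3-y->q3; q4-x->q5; q4-y->q6; q5-x->q5; q5-y->q6; q6-x->q4; q6-y->q3

Build one automaton per condition and run them in lockstep. The first has 4 states tracking whether the input so far still matches the prefix `yy`; the second has 7 states tracking the last 2 symbols read. A product state is a pair (one from each), accepting exactly when both do. After merging equivalent states the machine shrinks.
A 7-state machine:
        x   y  
>  q0   q1  q2 
   q1   q1  q1 
   q2   q1  q3 
   q3   q4  q3 
   q4   q5  q6 
 * q5   q5  q6 
 * q6   q4  q3 
(> = start, * = accepting)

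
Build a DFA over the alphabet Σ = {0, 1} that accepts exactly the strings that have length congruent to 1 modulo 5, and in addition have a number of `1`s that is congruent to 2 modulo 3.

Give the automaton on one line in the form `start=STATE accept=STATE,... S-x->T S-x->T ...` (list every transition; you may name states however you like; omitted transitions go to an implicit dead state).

start=q0 accept=q14 q0-0->q1 q0-1->q2 q1-0->q3 q1-1->q4 q2-0->q4 q2-1->q5 q3-0->q6 q3-1->q7 q4-0->q7 q4-1->q8 q5-0->q8 q5-1->q6 q6-0->q9 q6-1->q10 q7-0->q10 q7-1->q11 q8-0->q11 q8-1->q9 q9-0->q0 q9-1->q12 q10-0->q12 q10-1->q13 q11-0->q13 q11-1->q0 q12-0->q2 q12-1->q14 q13-0->q14 q13-1->q1 q14-0->q5 q14-1->q3

Run two small machines in parallel and take their product. One (5 states) tracks the input length modulo 5; the other (3 states) tracks the count of `1`s modulo 3. Each combined state is a pair, one component from each; accept when both components accept.
With 15 states:
          0    1  
>  q0     q1   q2 
   q1     q3   q4 
   q2     q4   q5 
   q3     q6   q7 
   q4     q7   q8 
   q5     q8   q6 
   q6     q9  q10 
   q7    q10  q11 
   q8    q11   q9 
   q9     q0  q12 
   q10   q12  q13 
   q11   q13   q0 
   q12    q2  q14 
   q13   q14   q1 
 * q14    q5   q3 
(> = start, * = accepting)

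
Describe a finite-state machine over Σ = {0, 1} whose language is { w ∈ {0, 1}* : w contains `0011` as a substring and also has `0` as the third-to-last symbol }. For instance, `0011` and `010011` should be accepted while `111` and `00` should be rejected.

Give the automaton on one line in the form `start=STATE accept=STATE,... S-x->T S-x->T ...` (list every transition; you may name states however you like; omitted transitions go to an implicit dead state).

start=s0 accept=s15,s20,s21,s22 s0-0->s1 s0-1->s2 s1-0->s3 s1-1->s4 s2-0->s5 s2-1->s6 s3-0->s7 s3-1->s8 s4-0->s9 s4-1->s10 s5-0->s11 s5-1->s12 s6-0->s13 s6-1->s14 s7-0->s7 s7-1->s8 s8-0->s9 s8-1->s15 s9-0->s11 s9-1->s12 s10-0->s13 s10-1->s14 s11-0->s7 s11-1->s8 s12-0->s9 s12-1->s10 s13-0->s11 s13-1->s12 s14-0->s13 s14-1->s14 s15-0->s16 s15-1->s17 s16-0->s18 s16-1->s19 s17-0->s16 s17-1->s17 s18-0->s20 s18-1->s21 s19-0->s22 s19-1->s15 s20-0->s20 s20-1->s21 s21-0->s22 s21-1->s15 s22-0->s18 s22-1->s19

Handle the two conditions separately and then intersect. One (5 states) tracks whether and how much of `0011` has been seen; the other (15 states) tracks the last 3 symbols read. Each combined state is a pair, one component from each; accept when both components accept.
23 states suffice.
          0    1  
>  s0     s1   s2 
   s1     s3   s4 
   s2     s5   s6 
   s3     s7   s8 
   s4     s9  s10 
   s5    s11  s12 
   s6    s13  s14 
   s7     s7   s8 
   s8     s9  s15 
   s9    s11  s12 
   s10   s13  s14 
   s11    s7   s8 
   s12    s9  s10 
   s13   s11  s12 
   s14   s13  s14 
 * s15   s16  s17 
   s16   s18  s19 
   s17   s16  s17 
   s18   s20  s21 
   s19   s22  s15 
 * s20   s20  s21 
 * s21   s22  s15 
 * s22   s18  s19 
(> = start, * = accepting)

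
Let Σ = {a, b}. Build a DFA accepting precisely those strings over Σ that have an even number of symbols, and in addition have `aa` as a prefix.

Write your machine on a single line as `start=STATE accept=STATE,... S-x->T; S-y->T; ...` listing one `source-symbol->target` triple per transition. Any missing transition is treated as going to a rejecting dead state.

start=q0; accept=q3; q0-a->q1; q0-b->q2; q1-a->q3; q1-b->q4; q2-a->q4; q2-b->q4; q3-a->q5; q3-b->q5; q4-a->q2; q4-b->q2; q5-a->q3; q5-b->q3

Handle the two conditions separately and then intersect. The first has 2 states tracking the input length modulo 2; the second has 4 states tracking whether the input so far still matches the prefix `aa`. A product state is a pair (one from each), accepting exactly when both do.
6 states suffice.
        a   b  
>  q0   q1  q2 
   q1   q3  q4 
   q2   q4  q4 
 * q3   q5  q5 
   q4   q2  q2 
   q5   q3  q3 
(> = start, * = accepting)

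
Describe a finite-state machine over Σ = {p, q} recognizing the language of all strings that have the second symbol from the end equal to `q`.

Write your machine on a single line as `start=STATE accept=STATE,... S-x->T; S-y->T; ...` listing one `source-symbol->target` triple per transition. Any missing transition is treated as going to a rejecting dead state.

Because acceptance depends on a position counted from the end, the machine has to buffer the most recent 2 symbols. Make each state the string of the last up-to-2 symbols read; on input `x` shift the window left and append `x`. Accept when the buffered window has length 2 and begins with `q`.
       p  q 
>  A   B  C 
   B   D  E 
   C   F  G 
   D   D  E 
   E   F  G 
 * F   D  E 
 * G   F  G 
(> = start, * = accepting)

start=A; accept=F,G; A-p->B; A-q->C; B-p->D; B-q->E; C-p->F; C-q->G; D-p->D; D-q->E; E-p->F; E-q->G; F-p->D; F-q->E; G-p->F; G-q->G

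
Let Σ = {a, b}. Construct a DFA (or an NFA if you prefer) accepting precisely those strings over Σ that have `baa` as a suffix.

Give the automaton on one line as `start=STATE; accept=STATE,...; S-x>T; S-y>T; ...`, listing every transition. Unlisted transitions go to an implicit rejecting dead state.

start=q0; accept=q3; q0-a>q0; q0-b>q1; q1-a>q2; q1-b>q1; q2-a>q3; q2-b>q1; q3-a>q0; q3-b>q1

Remember how much of `baa` the current input suffix matches. State q0 means no match yet; q1 means the last symbol is `b`; q2 means the last 2 symbols are `ba`; q3 means the last 3 symbols are `baa`. Only q3 accepts. On a mismatch, fall back to the longest proper suffix that is still a prefix of `baa`.
With 4 states:
        a   b  
>  q0   q0  q1 
   q1   q2  q1 
   q2   q3  q1 
 * q3   q0  q1 
(> = start, * = accepting)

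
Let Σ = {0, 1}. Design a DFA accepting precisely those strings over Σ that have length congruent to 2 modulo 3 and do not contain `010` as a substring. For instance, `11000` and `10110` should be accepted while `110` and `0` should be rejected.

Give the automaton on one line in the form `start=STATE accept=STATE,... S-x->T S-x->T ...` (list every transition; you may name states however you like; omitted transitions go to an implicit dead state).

Handle the two conditions separately and then intersect. The first has 3 states tracking the input length modulo 3; the second has 4 states tracking partial matches of the forbidden pattern `010`. A product state is a pair (one from each), accepting exactly when both do. Minimizing collapses redundant product states.
With 10 states:
        0   1  
>  q0   q1  q2 
   q1   q3  q4 
   q2   q3  q5 
 * q3   q6  q7 
 * q4   q8  q0 
 * q5   q6  q0 
   q6   q1  q9 
   q7   q8  q2 
   q8   q8  q8 
   q9   q8  q5 
(> = start, * = accepting)

start=q0 accept=q3,q4,q5 q0-0->q1 q0-1->q2 q1-0->q3 q1-1->q4 q2-0->q3 q2-1->q5 q3-0->q6 q3-1->q7 q4-0->q8 q4-1->q0 q5-0->q6 q5-1->q0 q6-0->q1 q6-1->q9 q7-0->q8 q7-1->q2 q8-0->q8 q8-1->q8 q9-0->q8 q9-1->q5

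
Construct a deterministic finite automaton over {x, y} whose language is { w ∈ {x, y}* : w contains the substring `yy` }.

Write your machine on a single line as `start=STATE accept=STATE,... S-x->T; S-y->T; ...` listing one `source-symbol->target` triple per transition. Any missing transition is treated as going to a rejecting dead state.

start=q0; accept=q2; q0-x->q0; q0-y->q1; q1-x->q0; q1-y->q2; q2-x->q2; q2-y->q2

Track how much of `yy` has been matched so far: state q0 is no progress, q2 is the absorbing accept state reached once `yy` has occurred. Intermediate states record partial matches; on a mismatch, fall back to the longest reusable overlap.
With 3 states:
        x   y  
>  q0   q0  q1 
   q1   q0  q2 
 * q2   q2  q2 
(> = start, * = accepting)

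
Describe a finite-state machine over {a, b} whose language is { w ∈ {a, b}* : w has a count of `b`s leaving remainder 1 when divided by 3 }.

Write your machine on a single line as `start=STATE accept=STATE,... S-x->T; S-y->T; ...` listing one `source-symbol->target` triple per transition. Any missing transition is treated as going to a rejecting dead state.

start=S0; accept=S1; S0-a->S0; S0-b->S1; S1-a->S1; S1-b->S2; S2-a->S2; S2-b->S0

The only thing that matters is how many `b`s have appeared, reduced mod 3. Use one state per residue: S0 for 0, …, S2 for 2. Reading `b` moves to the next residue; anything else stays put. S1 is accepting.
3 states suffice.
        a   b  
>  S0   S0  S1 
 * S1   S1  S2 
   S2   S2  S0 
(> = start, * = accepting)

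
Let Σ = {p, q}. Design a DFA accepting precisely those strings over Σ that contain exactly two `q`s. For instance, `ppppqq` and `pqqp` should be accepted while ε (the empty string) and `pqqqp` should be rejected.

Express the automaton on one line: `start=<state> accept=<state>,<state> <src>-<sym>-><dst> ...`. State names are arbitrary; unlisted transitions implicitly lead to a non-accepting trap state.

start=s0 accept=s2 s0-p->s0 s0-q->s1 s1-p->s1 s1-q->s2 s2-p->s2 s2-q->s3 s3-p->s3 s3-q->s3

Count `q`s, saturating at 3: states s0 through s2 mean 0 through 2 `q`s seen; s3 means more than 2. Each `q` increments (capped at s3); other symbols loop. Accept from {s2}.
        p   q  
>  s0   s0  s1 
   s1   s1  s2 
 * s2   s2  s3 
   s3   s3  s3 
(> = start, * = accepting)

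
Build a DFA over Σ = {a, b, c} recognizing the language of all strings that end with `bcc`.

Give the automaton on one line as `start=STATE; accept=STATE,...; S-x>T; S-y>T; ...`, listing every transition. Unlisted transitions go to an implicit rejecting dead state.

Let each state record the length of the longest suffix of the input read so far that is also a prefix of `bcc`. q1 means the last symbol is `b`; q2 means the last 2 symbols are `bc`; q3 means the last 3 symbols are `bcc`. Accept only at q3, where the string currently ends in `bcc`.
4 states suffice.
        a   b   c  
>  q0   q0  q1  q0 
   q1   q0  q1  q2 
   q2   q0  q1  q3 
 * q3   q0  q1  q0 
(> = start, * = accepting)

start=q0; accept=q3; q0-a>q0; q0-b>q1; q0-c>q0; q1-a>q0; q1-b>q1; q1-c>q2; q2-a>q0; q2-b>q1; q2-c>q3; q3-a>q0; q3-b>q1; q3-c>q0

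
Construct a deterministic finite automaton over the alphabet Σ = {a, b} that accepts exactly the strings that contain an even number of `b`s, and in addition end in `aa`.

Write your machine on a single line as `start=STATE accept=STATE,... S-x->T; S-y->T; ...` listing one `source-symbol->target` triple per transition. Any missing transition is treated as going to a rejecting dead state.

start=s0; accept=s3; s0-a->s1; s0-b->s2; s1-a->s3; s1-b->s2; s2-a->s4; s2-b->s0; s3-a->s3; s3-b->s2; s4-a->s5; s4-b->s0; s5-a->s5; s5-b->s0

Handle the two conditions separately and then intersect. One (2 states) tracks the count of `b`s modulo 2; the other (3 states) tracks how much of the suffix `aa` has currently been matched. Each combined state is a pair, one component from each; accept when both components accept.
        a   b  
>  s0   s1  s2 
   s1   s3  s2 
   s2   s4  s0 
 * s3   s3  s2 
   s4   s5  s0 
   s5   s5  s0 
(> = start, * = accepting)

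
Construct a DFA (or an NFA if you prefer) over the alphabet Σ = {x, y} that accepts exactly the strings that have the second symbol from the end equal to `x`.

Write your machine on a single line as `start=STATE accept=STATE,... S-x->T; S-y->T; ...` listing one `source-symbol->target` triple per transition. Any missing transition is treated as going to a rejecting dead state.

Because acceptance depends on a position counted from the end, the machine has to buffer the most recent 2 symbols. Make each state the string of the last up-to-2 symbols read; on input `x` shift the window left and append `x`. Accept when the buffered window has length 2 and begins with `x`.
        x   y  
>  q0   q1  q2 
   q1   q3  q4 
   q2   q5  q6 
 * q3   q3  q4 
 * q4   q5  q6 
   q5   q3  q4 
   q6   q5  q6 
(> = start, * = accepting)

start=q0; accept=q3,q4; q0-x->q1; q0-y->q2; q1-x->q3; q1-y->q4; q2-x->q5; q2-y->q6; q3-x->q3; q3-y->q4; q4-x->q5; q4-y->q6; q5-x->q3; q5-y->q4; q6-x->q5; q6-y->q6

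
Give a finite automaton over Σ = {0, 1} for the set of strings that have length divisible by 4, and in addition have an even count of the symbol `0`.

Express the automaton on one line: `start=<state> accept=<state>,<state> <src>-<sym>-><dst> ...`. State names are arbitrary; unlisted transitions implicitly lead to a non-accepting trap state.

start=q0 accept=q0 q0-0->q1 q0-1->q2 q1-0->q3 q1-1->q4 q2-0->q4 q2-1->q3 q3-0->q5 q3-1->q6 q4-0->q6 q4-1->q5 q5-0->q0 q5-1->q7 q6-0->q7 q6-1->q0 q7-0->q2 q7-1->q1

Build one automaton per condition and run them in lockstep. One (4 states) tracks the input length modulo 4; the other (2 states) tracks the count of `0`s modulo 2. Each combined state is a pair, one component from each; accept when both components accept.
8 states suffice.
        0   1  
>* q0   q1  q2 
   q1   q3  q4 
   q2   q4  q3 
   q3   q5  q6 
   q4   q6  q5 
   q5   q0  q7 
   q6   q7  q0 
   q7   q2  q1 
(> = start, * = accepting)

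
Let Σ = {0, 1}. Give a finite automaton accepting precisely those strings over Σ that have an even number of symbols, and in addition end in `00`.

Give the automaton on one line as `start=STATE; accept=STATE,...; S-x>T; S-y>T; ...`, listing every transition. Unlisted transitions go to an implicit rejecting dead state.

Run two small machines in parallel and take their product. One (2 states) tracks the input length modulo 2; the other (3 states) tracks how much of the suffix `00` has currently been matched. Each combined state is a pair, one component from each; accept when both components accept. After merging equivalent states the machine shrinks.
A 4-state machine:
        0   1  
>  S0   S1  S2 
   S1   S3  S0 
   S2   S0  S0 
 * S3   S1  S2 
(> = start, * = accepting)

start=S0; accept=S3; S0-0>S1; S0-1>S2; S1-0>S3; S1-1>S0; S2-0>S0; S2-1>S0; S3-0>S1; S3-1>S2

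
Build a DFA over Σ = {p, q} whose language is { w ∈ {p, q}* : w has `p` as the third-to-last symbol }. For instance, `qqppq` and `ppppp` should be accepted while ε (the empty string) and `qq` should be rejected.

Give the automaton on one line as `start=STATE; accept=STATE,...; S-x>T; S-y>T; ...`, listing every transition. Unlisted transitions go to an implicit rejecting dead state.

start=s0; accept=s7,s8,s9,s10; s0-p>s1; s0-q>s2; s1-p>s3; s1-q>s4; s2-p>s5; s2-q>s6; s3-p>s7; s3-q>s8; s4-p>s9; s4-q>s10; s5-p>s11; s5-q>s12; s6-p>s13; s6-q>s14; s7-p>s7; s7-q>s8; s8-p>s9; s8-q>s10; s9-p>s11; s9-q>s12; s10-p>s13; s10-q>s14; s11-p>s7; s11-q>s8; s12-p>s9; s12-q>s10; s13-p>s11; s13-q>s12; s14-p>s13; s14-q>s14

A DFA must remember the last 3 symbols (since which symbol is third-to-last isn't known until the input ends). Use one state per possible window of the last ≤3 symbols; accept from those whose window starts with `p`.
          p    q  
>  s0     s1   s2 
   s1     s3   s4 
   s2     s5   s6 
   s3     s7   s8 
   s4     s9  s10 
   s5    s11  s12 
   s6    s13  s14 
 * s7     s7   s8 
 * s8     s9  s10 
 * s9    s11  s12 
 * s10   s13  s14 
   s11    s7   s8 
   s12    s9  s10 
   s13   s11  s12 
   s14   s13  s14 
(> = start, * = accepting)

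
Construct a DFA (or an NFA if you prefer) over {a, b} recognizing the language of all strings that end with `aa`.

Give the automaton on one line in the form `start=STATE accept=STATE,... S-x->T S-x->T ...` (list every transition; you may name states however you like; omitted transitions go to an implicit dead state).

start=s0 accept=s2 s0-a->s1 s0-b->s0 s1-a->s2 s1-b->s0 s2-a->s2 s2-b->s0

Let each state record the length of the longest suffix of the input read so far that is also a prefix of `aa`. s1 means the last symbol is `a`; s2 means the last 2 symbols are `aa`. Accept only at s2, where the string currently ends in `aa`.
With 3 states:
        a   b  
>  s0   s1  s0 
   s1   s2  s0 
 * s2   s2  s0 
(> = start, * = accepting)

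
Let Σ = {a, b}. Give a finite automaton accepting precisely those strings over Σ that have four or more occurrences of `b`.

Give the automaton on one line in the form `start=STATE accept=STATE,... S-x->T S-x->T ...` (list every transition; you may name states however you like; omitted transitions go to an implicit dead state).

start=S0 accept=S4,S5 S0-a->S0 S0-b->S1 S1-a->S1 S1-b->S2 S2-a->S2 S2-b->S3 S3-a->S3 S3-b->S4 S4-a->S4 S4-b->S5 S5-a->S5 S5-b->S5

Only the number of `b`s matters, and only up to 5. Make a chain S0 → S1 → S2 → S3 → S4 → S5 advanced by each `b` (with S5 absorbing); every other symbol self-loops. The accepting set is {S4, S5}.
        a   b  
>  S0   S0  S1 
   S1   S1  S2 
   S2   S2  S3 
   S3   S3  S4 
 * S4   S4  S5 
 * S5   S5  S5 
(> = start, * = accepting)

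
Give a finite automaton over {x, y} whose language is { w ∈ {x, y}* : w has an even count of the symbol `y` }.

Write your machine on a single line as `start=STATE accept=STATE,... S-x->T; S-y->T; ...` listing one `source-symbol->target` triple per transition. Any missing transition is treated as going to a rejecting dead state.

start=S0; accept=S0; S0-x->S0; S0-y->S1; S1-x->S1; S1-y->S0

The only thing that matters is how many `y`s have appeared, reduced mod 2. Use one state per residue: S0 for 0, …, S1 for 1. Reading `y` moves to the next residue; anything else stays put. S0 is accepting.
With 2 states:
        x   y  
>* S0   S0  S1 
   S1   S1  S0 
(> = start, * = accepting)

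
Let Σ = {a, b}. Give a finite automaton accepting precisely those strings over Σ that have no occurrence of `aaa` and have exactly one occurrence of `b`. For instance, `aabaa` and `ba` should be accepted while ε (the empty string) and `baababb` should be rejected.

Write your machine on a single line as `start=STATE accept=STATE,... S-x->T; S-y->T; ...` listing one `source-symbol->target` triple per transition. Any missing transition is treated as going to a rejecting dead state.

Build one automaton per condition and run them in lockstep. One (4 states) tracks partial matches of the forbidden pattern `aaa`; the other (3 states) tracks the count of `b`s, saturating at 2. Each combined state is a pair, one component from each; accept when both components accept.
12 states suffice.
          a    b  
>  q0     q1   q2 
   q1     q3   q2 
 * q2     q4   q5 
   q3     q6   q2 
 * q4     q7   q5 
   q5     q8   q5 
   q6     q6   q9 
 * q7     q9   q5 
   q8    q10   q5 
   q9     q9  q11 
   q10   q11   q5 
   q11   q11  q11 
(> = start, * = accepting)

start=q0; accept=q2,q4,q7; q0-a->q1; q0-b->q2; q1-a->q3; q1-b->q2; q2-a->q4; q2-b->q5; q3-a->q6; q3-b->q2; q4-a->q7; q4-b->q5; q5-a->q8; q5-b->q5; q6-a->q6; q6-b->q9; q7-a->q9; q7-b->q5; q8-a->q10; q8-b->q5; q9-a->q9; q9-b->q11; q10-a->q11; q10-b->q5; q11-a->q11; q11-b->q11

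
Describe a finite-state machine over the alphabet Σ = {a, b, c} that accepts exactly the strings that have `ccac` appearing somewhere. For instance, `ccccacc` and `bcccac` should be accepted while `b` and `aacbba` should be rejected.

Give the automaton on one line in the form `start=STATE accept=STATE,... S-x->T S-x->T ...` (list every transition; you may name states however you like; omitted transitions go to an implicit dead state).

start=s0 accept=s4 s0-a->s0 s0-b->s0 s0-c->s1 s1-a->s0 s1-b->s0 s1-c->s2 s2-a->s3 s2-b->s0 s2-c->s2 s3-a->s0 s3-b->s0 s3-c->s4 s4-a->s4 s4-b->s4 s4-c->s4

States s0..s3 record the length of the longest prefix of `ccac` that matches the current input suffix. Reaching s4 means `ccac` has been seen, and we stay there forever. Accept from s4.
A 5-state machine:
        a   b   c  
>  s0   s0  s0  s1 
   s1   s0  s0  s2 
   s2   s3  s0  s2 
   s3   s0  s0  s4 
 * s4   s4  s4  s4 
(> = start, * = accepting)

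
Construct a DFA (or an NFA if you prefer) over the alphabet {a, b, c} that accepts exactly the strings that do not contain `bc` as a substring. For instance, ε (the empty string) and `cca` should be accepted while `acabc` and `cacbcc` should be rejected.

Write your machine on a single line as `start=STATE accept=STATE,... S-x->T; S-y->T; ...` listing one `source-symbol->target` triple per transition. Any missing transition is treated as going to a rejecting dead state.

Track partial matches of the forbidden pattern `bc`. State q2 is a dead state reached once `bc` has occurred; every other state accepts. q0 means no part of `bc` is currently matched.
        a   b   c  
>* q0   q0  q1  q0 
 * q1   q0  q1  q2 
   q2   q2  q2  q2 
(> = start, * = accepting)

start=q0; accept=q0,q1; q0-a->q0; q0-b->q1; q0-c->q0; q1-a->q0; q1-b->q1; q1-c->q2; q2-a->q2; q2-b->q2; q2-c->q2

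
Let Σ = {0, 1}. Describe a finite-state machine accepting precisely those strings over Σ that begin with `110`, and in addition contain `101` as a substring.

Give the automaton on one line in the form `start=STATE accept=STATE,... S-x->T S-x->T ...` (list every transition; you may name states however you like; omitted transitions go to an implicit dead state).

start=q0 accept=q9 q0-0->q1 q0-1->q2 q1-0->q1 q1-1->q3 q2-0->q4 q2-1->q5 q3-0->q4 q3-1->q3 q4-0->q1 q4-1->q6 q5-0->q7 q5-1->q3 q6-0->q6 q6-1->q6 q7-0->q8 q7-1->q9 q8-0->q8 q8-1->q10 q9-0->q9 q9-1->q9 q10-0->q7 q10-1->q10

Handle the two conditions separately and then intersect. One (5 states) tracks whether the input so far still matches the prefix `110`; the other (4 states) tracks whether and how much of `101` has been seen. Each combined state is a pair, one component from each; accept when both components accept.
          0    1  
>  q0     q1   q2 
   q1     q1   q3 
   q2     q4   q5 
   q3     q4   q3 
   q4     q1   q6 
   q5     q7   q3 
   q6     q6   q6 
   q7     q8   q9 
   q8     q8  q10 
 * q9     q9   q9 
   q10    q7  q10 
(> = start, * = accepting)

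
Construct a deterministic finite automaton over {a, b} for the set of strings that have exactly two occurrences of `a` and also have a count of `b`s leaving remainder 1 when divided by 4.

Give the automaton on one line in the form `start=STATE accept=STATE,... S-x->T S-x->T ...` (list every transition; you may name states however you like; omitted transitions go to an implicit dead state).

Run two small machines in parallel and take their product. The first has 4 states tracking the count of `a`s, saturating at 3; the second has 4 states tracking the count of `b`s modulo 4. A product state is a pair (one from each), accepting exactly when both do. Minimizing collapses redundant product states.
A 13-state machine:
          a    b  
>  q0     q1   q2 
   q1     q3   q4 
   q2     q4   q5 
   q3     q6   q7 
   q4     q7   q8 
   q5     q8   q9 
   q6     q6   q6 
 * q7     q6  q10 
   q8    q10  q11 
   q9    q11   q0 
   q10    q6  q12 
   q11   q12   q1 
   q12    q6   q3 
(> = start, * = accepting)

start=q0 accept=q7 q0-a->q1 q0-b->q2 q1-a->q3 q1-b->q4 q2-a->q4 q2-b->q5 q3-a->q6 q3-b->q7 q4-a->q7 q4-b->q8 q5-a->q8 q5-b->q9 q6-a->q6 q6-b->q6 q7-a->q6 q7-b->q10 q8-a->q10 q8-b->q11 q9-a->q11 q9-b->q0 q10-a->q6 q10-b->q12 q11-a->q12 q11-b->q1 q12-a->q6 q12-b->q3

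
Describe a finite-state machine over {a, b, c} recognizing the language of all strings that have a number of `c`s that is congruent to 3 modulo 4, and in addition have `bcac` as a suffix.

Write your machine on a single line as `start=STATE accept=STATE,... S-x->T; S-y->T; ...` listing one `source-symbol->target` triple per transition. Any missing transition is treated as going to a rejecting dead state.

start=q0; accept=q7; q0-a->q0; q0-b->q0; q0-c->q1; q1-a->q1; q1-b->q2; q1-c->q3; q2-a->q1; q2-b->q2; q2-c->q4; q3-a->q3; q3-b->q3; q3-c->q5; q4-a->q6; q4-b->q3; q4-c->q5; q5-a->q5; q5-b->q5; q5-c->q0; q6-a->q3; q6-b->q3; q6-c->q7; q7-a->q5; q7-b->q5; q7-c->q0

Build one automaton per condition and run them in lockstep. The first has 4 states tracking the count of `c`s modulo 4; the second has 5 states tracking how much of the suffix `bcac` has currently been matched. A product state is a pair (one from each), accepting exactly when both do. After merging equivalent states the machine shrinks.
An 8-state machine:
        a   b   c  
>  q0   q0  q0  q1 
   q1   q1  q2  q3 
   q2   q1  q2  q4 
   q3   q3  q3  q5 
   q4   q6  q3  q5 
   q5   q5  q5  q0 
   q6   q3  q3  q7 
 * q7   q5  q5  q0 
(> = start, * = accepting)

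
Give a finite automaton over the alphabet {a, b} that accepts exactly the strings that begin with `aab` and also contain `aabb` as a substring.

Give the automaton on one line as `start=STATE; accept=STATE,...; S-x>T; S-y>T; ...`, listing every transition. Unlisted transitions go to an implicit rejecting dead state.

start=q0; accept=q9; q0-a>q1; q0-b>q2; q1-a>q3; q1-b>q2; q2-a>q4; q2-b>q2; q3-a>q5; q3-b>q6; q4-a>q5; q4-b>q2; q5-a>q5; q5-b>q7; q6-a>q8; q6-b>q9; q7-a>q4; q7-b>q10; q8-a>q11; q8-b>q12; q9-a>q9; q9-b>q9; q10-a>q10; q10-b>q10; q11-a>q11; q11-b>q6; q12-a>q8; q12-b>q12

Handle the two conditions separately and then intersect. The first has 5 states tracking whether the input so far still matches the prefix `aab`; the second has 5 states tracking whether and how much of `aabb` has been seen. A product state is a pair (one from each), accepting exactly when both do.
A 13-state machine:
          a    b  
>  q0     q1   q2 
   q1     q3   q2 
   q2     q4   q2 
   q3     q5   q6 
   q4     q5   q2 
   q5     q5   q7 
   q6     q8   q9 
   q7     q4  q10 
   q8    q11  q12 
 * q9     q9   q9 
   q10   q10  q10 
   q11   q11   q6 
   q12    q8  q12 
(> = start, * = accepting)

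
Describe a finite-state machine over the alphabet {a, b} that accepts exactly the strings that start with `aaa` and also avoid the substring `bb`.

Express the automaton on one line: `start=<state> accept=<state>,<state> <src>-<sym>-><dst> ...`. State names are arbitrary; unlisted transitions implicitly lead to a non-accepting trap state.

Build one automaton per condition and run them in lockstep. The first has 5 states tracking whether the input so far still matches the prefix `aaa`; the second has 3 states tracking partial matches of the forbidden pattern `bb`. A product state is a pair (one from each), accepting exactly when both do.
        a   b  
>  S0   S1  S2 
   S1   S3  S2 
   S2   S4  S5 
   S3   S6  S2 
   S4   S4  S2 
   S5   S5  S5 
 * S6   S6  S7 
 * S7   S6  S8 
   S8   S8  S8 
(> = start, * = accepting)

start=S0 accept=S6,S7 S0-a->S1 S0-b->S2 S1-a->S3 S1-b->S2 S2-a->S4 S2-b->S5 S3-a->S6 S3-b->S2 S4-a->S4 S4-b->S2 S5-a->S5 S5-b->S5 S6-a->S6 S6-b->S7 S7-a->S6 S7-b->S8 S8-a->S8 S8-b->S8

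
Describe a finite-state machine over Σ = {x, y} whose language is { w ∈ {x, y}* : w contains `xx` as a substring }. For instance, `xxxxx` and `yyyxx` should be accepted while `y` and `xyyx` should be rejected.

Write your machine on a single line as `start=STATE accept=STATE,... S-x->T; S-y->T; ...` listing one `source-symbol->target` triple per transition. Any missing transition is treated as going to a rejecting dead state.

States S0..S1 record the length of the longest prefix of `xx` that matches the current input suffix. Reaching S2 means `xx` has been seen, and we stay there forever. Accept from S2.
        x   y  
>  S0   S1  S0 
   S1   S2  S0 
 * S2   S2  S2 
(> = start, * = accepting)

start=S0; accept=S2; S0-x->S1; S0-y->S0; S1-x->S2; S1-y->S0; S2-x->S2; S2-y->S2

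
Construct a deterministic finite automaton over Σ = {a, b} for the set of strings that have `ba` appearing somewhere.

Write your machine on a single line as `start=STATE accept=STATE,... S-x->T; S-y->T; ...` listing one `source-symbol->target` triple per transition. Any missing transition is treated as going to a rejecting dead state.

States s0..s1 record the length of the longest prefix of `ba` that matches the current input suffix. Reaching s2 means `ba` has been seen, and we stay there forever. Accept from s2.
A 3-state machine:
        a   b  
>  s0   s0  s1 
   s1   s2  s1 
 * s2   s2  s2 
(> = start, * = accepting)

start=s0; accept=s2; s0-a->s0; s0-b->s1; s1-a->s2; s1-b->s1; s2-a->s2; s2-b->s2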